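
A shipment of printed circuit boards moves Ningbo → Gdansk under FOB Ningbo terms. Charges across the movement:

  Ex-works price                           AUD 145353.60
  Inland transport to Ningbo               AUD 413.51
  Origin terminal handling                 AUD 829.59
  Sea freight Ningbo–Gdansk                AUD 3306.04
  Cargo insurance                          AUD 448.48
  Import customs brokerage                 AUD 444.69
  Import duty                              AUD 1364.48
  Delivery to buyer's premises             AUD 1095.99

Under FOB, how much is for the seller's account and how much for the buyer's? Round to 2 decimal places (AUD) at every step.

FOB: the seller bears costs until goods are on board at the origin port; the buyer bears freight, insurance and all costs thereafter.
Seller's account: goods 145353.60 + inland to port 413.51 + origin terminal 829.59 = 146596.70
Buyer's account: freight 3306.04 + insurance 448.48 + brokerage 444.69 + duty 1364.48 + delivery 1095.99 = 6659.68

Seller: AUD 146596.70; buyer: AUD 6659.68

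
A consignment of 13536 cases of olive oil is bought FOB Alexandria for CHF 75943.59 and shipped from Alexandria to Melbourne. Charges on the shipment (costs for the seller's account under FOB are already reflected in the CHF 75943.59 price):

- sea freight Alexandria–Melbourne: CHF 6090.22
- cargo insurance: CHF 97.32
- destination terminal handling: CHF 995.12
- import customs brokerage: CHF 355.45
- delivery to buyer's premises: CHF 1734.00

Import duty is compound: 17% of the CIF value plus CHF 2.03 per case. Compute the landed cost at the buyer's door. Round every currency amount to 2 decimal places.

Total landed cost: CHF 126656.07

FOB: the seller bears costs until goods are on board at the origin port; the buyer bears freight, insurance and all costs thereafter.
CIF value = FOB price + freight + insurance = 75943.59 + 6090.22 + 97.32 = 82131.13
Ad valorem component: 82131.13 × 17% = 13962.29
Specific component: 13536 × 2.03 = 27478.08
Import duty = 13962.29 + 27478.08 = 41440.37
Buyer bears: freight 6090.22 + insurance 97.32 + destination terminal 995.12 + brokerage 355.45 + delivery 1734.00 + duty 41440.37 = 50712.48
Landed cost = invoice 75943.59 + 50712.48 = 126656.07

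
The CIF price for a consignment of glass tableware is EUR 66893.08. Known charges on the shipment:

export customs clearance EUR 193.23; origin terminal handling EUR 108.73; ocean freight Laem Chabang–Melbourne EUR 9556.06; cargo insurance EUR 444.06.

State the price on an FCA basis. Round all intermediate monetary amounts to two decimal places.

Not relevant to the conversion: export clearance — on the seller under both CIF and FCA; already in the CIF price and stays in the FCA price.
From CIF to FCA, the seller no longer bears: origin terminal, freight, insurance.
FCA price = 66893.08 − 108.73 − 9556.06 − 444.06 = 56784.23

FCA price: EUR 56784.23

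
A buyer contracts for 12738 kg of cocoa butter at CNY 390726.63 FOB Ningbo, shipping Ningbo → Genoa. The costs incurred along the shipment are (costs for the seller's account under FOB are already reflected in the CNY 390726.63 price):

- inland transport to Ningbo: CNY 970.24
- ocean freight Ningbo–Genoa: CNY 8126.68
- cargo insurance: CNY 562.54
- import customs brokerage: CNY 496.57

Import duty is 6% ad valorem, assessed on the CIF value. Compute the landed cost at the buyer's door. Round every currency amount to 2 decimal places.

Total landed cost: CNY 423877.37

FOB: the seller bears costs until goods are on board at the origin port; the buyer bears freight, insurance and all costs thereafter.
Already in the invoice (seller's account under FOB): inland to port — exclude.
CIF value = FOB price + freight + insurance = 390726.63 + 8126.68 + 562.54 = 399415.85
Import duty = 399415.85 × 6% = 23964.95
Buyer bears: freight 8126.68 + insurance 562.54 + brokerage 496.57 + duty 23964.95 = 33150.74
Landed cost = invoice 390726.63 + 33150.74 = 423877.37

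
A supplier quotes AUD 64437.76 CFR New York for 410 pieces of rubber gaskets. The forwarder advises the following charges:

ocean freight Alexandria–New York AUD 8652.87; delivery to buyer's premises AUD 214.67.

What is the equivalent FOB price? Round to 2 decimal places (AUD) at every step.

Not relevant to the conversion: delivery — on the buyer under both terms; not part of either seller's price.
From CFR to FOB, the seller no longer bears: freight.
FOB price = 64437.76 − 8652.87 = 55784.89

FOB price: AUD 55784.89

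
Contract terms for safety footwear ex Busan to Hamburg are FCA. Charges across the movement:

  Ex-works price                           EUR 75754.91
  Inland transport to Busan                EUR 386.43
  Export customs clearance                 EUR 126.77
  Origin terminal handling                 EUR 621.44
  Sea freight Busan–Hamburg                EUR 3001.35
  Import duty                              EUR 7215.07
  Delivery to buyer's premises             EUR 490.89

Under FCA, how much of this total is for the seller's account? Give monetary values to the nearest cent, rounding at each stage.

Seller's account: EUR 76268.11

FCA: the seller delivers export-cleared goods to the carrier; the buyer bears costs from that point.
Seller's account: goods 75754.91 + inland to port 386.43 + export clearance 126.77 = 76268.11
Buyer's account: origin terminal 621.44 + freight 3001.35 + duty 7215.07 + delivery 490.89 = 11328.75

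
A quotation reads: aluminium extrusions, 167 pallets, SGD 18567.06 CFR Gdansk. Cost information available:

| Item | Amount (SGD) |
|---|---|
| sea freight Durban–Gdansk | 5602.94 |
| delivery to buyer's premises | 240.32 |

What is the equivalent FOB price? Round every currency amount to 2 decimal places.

FOB price: SGD 12964.12

Not relevant to the conversion: delivery — on the buyer under both terms; not part of either seller's price.
From CFR to FOB, the seller no longer bears: freight.
FOB price = 18567.06 − 5602.94 = 12964.12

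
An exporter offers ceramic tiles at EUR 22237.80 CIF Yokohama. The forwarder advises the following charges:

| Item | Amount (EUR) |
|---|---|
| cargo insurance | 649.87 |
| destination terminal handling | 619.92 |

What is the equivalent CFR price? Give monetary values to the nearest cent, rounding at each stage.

CFR price: EUR 21587.93

Not relevant to the conversion: destination terminal — on the buyer under both terms; not part of either seller's price.
From CIF to CFR, the seller no longer bears: insurance.
CFR price = 22237.80 − 649.87 = 21587.93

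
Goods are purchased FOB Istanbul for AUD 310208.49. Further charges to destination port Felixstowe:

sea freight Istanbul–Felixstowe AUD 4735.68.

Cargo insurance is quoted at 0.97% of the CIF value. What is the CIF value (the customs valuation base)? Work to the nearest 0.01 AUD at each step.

Let C be the CIF value. C = FOB price + freight + 0.97% × C
C − 0.97% × C = 310208.49 + 4735.68
0.9903 × C = 314944.17
C = 314944.17 / 0.9903 = 318029.05
Insurance premium = 0.97% × 318029.05 = 3084.88

CIF value: AUD 318029.05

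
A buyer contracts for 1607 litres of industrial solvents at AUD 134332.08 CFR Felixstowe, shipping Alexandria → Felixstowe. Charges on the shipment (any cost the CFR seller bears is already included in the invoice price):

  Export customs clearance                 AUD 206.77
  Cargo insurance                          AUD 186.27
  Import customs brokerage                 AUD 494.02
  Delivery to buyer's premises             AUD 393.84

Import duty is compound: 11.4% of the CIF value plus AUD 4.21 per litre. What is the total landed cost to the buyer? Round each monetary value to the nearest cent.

CFR: the seller pays costs through ocean freight to the destination port, but not insurance.
Already in the invoice (seller's account under CFR): export clearance — exclude.
CIF value = CFR price + insurance = 134332.08 + 186.27 = 134518.35
Ad valorem component: 134518.35 × 11.4% = 15335.09
Specific component: 1607 × 4.21 = 6765.47
Import duty = 15335.09 + 6765.47 = 22100.56
Buyer bears: insurance 186.27 + brokerage 494.02 + delivery 393.84 + duty 22100.56 = 23174.69
Landed cost = invoice 134332.08 + 23174.69 = 157506.77

Total landed cost: AUD 157506.77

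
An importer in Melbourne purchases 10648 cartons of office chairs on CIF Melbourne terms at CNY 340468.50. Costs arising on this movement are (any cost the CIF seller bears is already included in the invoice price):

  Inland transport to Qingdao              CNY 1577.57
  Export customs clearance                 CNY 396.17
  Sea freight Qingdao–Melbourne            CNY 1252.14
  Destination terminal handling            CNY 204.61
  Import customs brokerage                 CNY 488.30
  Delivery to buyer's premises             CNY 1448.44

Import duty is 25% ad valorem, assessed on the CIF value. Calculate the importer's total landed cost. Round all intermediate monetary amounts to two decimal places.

CIF: the seller pays costs through ocean freight and marine insurance to the destination port.
Already in the invoice (seller's account under CIF): inland to port, export clearance, freight — exclude.
The CIF price already equals the CIF value: 340468.50
Import duty = 340468.50 × 25% = 85117.13
Buyer bears: destination terminal 204.61 + brokerage 488.30 + delivery 1448.44 + duty 85117.13 = 87258.48
Landed cost = invoice 340468.50 + 87258.48 = 427726.98

Total landed cost: CNY 427726.98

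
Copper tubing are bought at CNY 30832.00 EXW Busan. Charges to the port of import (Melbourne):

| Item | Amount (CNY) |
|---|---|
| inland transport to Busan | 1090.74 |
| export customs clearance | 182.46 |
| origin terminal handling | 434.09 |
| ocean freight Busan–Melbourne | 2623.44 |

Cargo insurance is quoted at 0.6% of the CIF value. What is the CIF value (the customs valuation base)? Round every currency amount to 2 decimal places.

CIF value: CNY 35374.98

Let C be the CIF value. C = EXW price + pre-shipment costs + freight + 0.6% × C
C − 0.6% × C = 30832.00 + 1090.74 + 182.46 + 434.09 + 2623.44
0.994 × C = 35162.73
C = 35162.73 / 0.994 = 35374.98
Insurance premium = 0.6% × 35374.98 = 212.25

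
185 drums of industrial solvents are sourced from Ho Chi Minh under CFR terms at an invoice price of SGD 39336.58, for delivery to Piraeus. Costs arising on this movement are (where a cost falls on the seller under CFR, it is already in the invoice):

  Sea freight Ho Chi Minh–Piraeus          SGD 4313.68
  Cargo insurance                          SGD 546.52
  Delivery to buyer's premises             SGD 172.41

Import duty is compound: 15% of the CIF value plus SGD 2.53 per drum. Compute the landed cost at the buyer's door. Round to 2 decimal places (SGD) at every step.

Total landed cost: SGD 46506.03

CFR: the seller pays costs through ocean freight to the destination port, but not insurance.
Already in the invoice (seller's account under CFR): freight — exclude.
CIF value = CFR price + insurance = 39336.58 + 546.52 = 39883.10
Ad valorem component: 39883.10 × 15% = 5982.47
Specific component: 185 × 2.53 = 468.05
Import duty = 5982.47 + 468.05 = 6450.52
Buyer bears: insurance 546.52 + delivery 172.41 + duty 6450.52 = 7169.45
Landed cost = invoice 39336.58 + 7169.45 = 46506.03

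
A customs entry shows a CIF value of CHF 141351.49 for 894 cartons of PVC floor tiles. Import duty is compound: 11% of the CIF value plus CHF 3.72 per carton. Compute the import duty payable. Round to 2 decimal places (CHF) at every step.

Import duty: CHF 18874.34

Ad valorem component: 141351.49 × 11% = 15548.66
Specific component: 894 × 3.72 = 3325.68
Import duty = 15548.66 + 3325.68 = 18874.34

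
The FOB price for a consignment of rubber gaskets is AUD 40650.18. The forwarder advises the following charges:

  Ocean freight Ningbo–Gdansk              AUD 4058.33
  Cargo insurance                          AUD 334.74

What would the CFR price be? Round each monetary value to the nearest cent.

CFR price: AUD 44708.51

Not relevant to the conversion: insurance — on the buyer under both terms; not part of either seller's price.
From FOB to CFR, the seller additionally bears: freight.
CFR price = 40650.18 + 4058.33 = 44708.51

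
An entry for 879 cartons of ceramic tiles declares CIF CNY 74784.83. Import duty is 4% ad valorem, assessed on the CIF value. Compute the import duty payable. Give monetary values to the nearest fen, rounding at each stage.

Import duty = 74784.83 × 4% = 2991.39

Import duty: CNY 2991.39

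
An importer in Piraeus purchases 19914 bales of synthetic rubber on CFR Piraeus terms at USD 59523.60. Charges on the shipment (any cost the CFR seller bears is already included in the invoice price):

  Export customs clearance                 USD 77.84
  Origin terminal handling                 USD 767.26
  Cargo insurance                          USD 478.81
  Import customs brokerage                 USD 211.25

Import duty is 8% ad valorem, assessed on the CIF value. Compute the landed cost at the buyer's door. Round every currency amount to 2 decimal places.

Total landed cost: USD 65013.85

CFR: the seller pays costs through ocean freight to the destination port, but not insurance.
Already in the invoice (seller's account under CFR): export clearance, origin terminal — exclude.
CIF value = CFR price + insurance = 59523.60 + 478.81 = 60002.41
Import duty = 60002.41 × 8% = 4800.19
Buyer bears: insurance 478.81 + brokerage 211.25 + duty 4800.19 = 5490.25
Landed cost = invoice 59523.60 + 5490.25 = 65013.85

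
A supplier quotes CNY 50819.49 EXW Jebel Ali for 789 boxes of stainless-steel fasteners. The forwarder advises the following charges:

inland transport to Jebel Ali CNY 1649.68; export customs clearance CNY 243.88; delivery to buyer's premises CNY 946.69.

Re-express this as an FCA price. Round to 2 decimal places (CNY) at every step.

Not relevant to the conversion: delivery — on the buyer under both terms; not part of either seller's price.
From EXW to FCA, the seller additionally bears: inland to port, export clearance.
FCA price = 50819.49 + 1649.68 + 243.88 = 52713.05

FCA price: CNY 52713.05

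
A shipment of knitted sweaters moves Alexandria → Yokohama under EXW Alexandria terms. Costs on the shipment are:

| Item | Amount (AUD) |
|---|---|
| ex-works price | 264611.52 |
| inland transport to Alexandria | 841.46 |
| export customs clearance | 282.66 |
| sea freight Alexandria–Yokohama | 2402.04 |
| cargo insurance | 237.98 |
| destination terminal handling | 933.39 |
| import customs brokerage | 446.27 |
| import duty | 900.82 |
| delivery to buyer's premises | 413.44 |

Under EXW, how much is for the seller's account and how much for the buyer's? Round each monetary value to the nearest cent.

Seller: AUD 264611.52; buyer: AUD 6458.06

EXW: the seller makes goods available at their premises; the buyer bears all onward costs.
Seller's account: goods 264611.52 = 264611.52
Buyer's account: inland to port 841.46 + export clearance 282.66 + freight 2402.04 + insurance 237.98 + destination terminal 933.39 + brokerage 446.27 + duty 900.82 + delivery 413.44 = 6458.06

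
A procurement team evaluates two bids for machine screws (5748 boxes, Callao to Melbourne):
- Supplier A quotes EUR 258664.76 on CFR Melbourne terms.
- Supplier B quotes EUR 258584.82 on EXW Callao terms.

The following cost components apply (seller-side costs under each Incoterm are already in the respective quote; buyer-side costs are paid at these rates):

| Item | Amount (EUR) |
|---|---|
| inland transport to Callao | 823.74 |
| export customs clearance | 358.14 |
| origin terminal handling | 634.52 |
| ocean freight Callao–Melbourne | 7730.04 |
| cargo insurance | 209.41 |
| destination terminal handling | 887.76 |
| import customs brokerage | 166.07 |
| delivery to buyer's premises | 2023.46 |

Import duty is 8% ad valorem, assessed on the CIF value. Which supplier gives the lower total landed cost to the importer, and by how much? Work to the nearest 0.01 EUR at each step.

Supplier A (CFR):
CIF value = CFR price + insurance = 258664.76 + 209.41 = 258874.17
Import duty = 258874.17 × 8% = 20709.93
Buyer bears (A): 209.41 + 887.76 + 166.07 + 2023.46 = 3286.70
Landed cost (A) = invoice 258664.76 + 3286.70 + duty 20709.93 = 282661.39
Supplier B (EXW):
CIF value = EXW price + inland to port + export clearance + origin terminal + freight + insurance = 258584.82 + 823.74 + 358.14 + 634.52 + 7730.04 + 209.41 = 268340.67
Import duty = 268340.67 × 8% = 21467.25
Buyer bears (B): 823.74 + 358.14 + 634.52 + 7730.04 + 209.41 + 887.76 + 166.07 + 2023.46 = 12833.14
Landed cost (B) = invoice 258584.82 + 12833.14 + duty 21467.25 = 292885.21
Difference = |282661.39 − 292885.21| = 10223.82

Supplier A is cheaper by EUR 10223.82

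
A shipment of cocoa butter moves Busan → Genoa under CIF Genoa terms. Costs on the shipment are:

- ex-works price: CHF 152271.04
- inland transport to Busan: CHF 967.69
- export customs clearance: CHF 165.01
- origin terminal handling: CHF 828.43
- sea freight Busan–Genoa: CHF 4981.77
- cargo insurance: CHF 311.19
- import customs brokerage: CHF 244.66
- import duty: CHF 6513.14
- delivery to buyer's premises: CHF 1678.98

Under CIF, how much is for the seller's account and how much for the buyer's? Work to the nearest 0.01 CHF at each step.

CIF: the seller pays costs through ocean freight and marine insurance to the destination port.
Seller's account: goods 152271.04 + inland to port 967.69 + export clearance 165.01 + origin terminal 828.43 + freight 4981.77 + insurance 311.19 = 159525.13
Buyer's account: brokerage 244.66 + duty 6513.14 + delivery 1678.98 = 8436.78

Seller: CHF 159525.13; buyer: CHF 8436.78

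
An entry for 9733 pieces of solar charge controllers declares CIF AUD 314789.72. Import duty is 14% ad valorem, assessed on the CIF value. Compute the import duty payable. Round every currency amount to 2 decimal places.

Import duty = 314789.72 × 14% = 44070.56

Import duty: AUD 44070.56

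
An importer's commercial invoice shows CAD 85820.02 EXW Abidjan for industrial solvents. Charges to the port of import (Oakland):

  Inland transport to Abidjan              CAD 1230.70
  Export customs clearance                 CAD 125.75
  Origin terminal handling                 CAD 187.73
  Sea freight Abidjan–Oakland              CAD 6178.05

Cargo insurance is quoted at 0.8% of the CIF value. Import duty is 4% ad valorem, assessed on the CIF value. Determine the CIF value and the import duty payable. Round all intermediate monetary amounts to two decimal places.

CIF value: CAD 94296.62; import duty: CAD 3771.86

Let C be the CIF value. C = EXW price + pre-shipment costs + freight + 0.8% × C
C − 0.8% × C = 85820.02 + 1230.70 + 125.75 + 187.73 + 6178.05
0.992 × C = 93542.25
C = 93542.25 / 0.992 = 94296.62
Insurance premium = 0.8% × 94296.62 = 754.37
Import duty = 94296.62 × 4% = 3771.86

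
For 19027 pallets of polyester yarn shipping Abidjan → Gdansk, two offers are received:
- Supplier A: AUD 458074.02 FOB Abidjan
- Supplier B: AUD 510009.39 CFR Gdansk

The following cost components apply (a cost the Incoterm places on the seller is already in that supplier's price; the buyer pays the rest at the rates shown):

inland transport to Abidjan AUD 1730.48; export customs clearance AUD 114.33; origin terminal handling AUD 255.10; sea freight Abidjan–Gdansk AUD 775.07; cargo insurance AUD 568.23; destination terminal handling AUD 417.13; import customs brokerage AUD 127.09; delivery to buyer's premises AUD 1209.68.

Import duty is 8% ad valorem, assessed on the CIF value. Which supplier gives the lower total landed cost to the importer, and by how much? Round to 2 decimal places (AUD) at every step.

Supplier A (FOB):
CIF value = FOB price + freight + insurance = 458074.02 + 775.07 + 568.23 = 459417.32
Import duty = 459417.32 × 8% = 36753.39
Buyer bears (A): 775.07 + 568.23 + 417.13 + 127.09 + 1209.68 = 3097.20
Landed cost (A) = invoice 458074.02 + 3097.20 + duty 36753.39 = 497924.61
Supplier B (CFR):
CIF value = CFR price + insurance = 510009.39 + 568.23 = 510577.62
Import duty = 510577.62 × 8% = 40846.21
Buyer bears (B): 568.23 + 417.13 + 127.09 + 1209.68 = 2322.13
Landed cost (B) = invoice 510009.39 + 2322.13 + duty 40846.21 = 553177.73
Difference = |497924.61 − 553177.73| = 55253.12

Supplier A is cheaper by AUD 55253.12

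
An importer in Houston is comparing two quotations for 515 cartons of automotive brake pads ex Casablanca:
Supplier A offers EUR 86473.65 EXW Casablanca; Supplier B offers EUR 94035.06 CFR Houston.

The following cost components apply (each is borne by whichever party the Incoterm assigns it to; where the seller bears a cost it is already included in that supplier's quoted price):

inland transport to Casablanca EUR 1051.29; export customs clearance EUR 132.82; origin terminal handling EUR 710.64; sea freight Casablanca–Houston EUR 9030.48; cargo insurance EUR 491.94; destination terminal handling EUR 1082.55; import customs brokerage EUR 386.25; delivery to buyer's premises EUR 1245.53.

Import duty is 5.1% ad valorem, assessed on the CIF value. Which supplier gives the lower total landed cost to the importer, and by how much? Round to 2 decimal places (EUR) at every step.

Supplier A (EXW):
CIF value = EXW price + inland to port + export clearance + origin terminal + freight + insurance = 86473.65 + 1051.29 + 132.82 + 710.64 + 9030.48 + 491.94 = 97890.82
Import duty = 97890.82 × 5.1% = 4992.43
Buyer bears (A): 1051.29 + 132.82 + 710.64 + 9030.48 + 491.94 + 1082.55 + 386.25 + 1245.53 = 14131.50
Landed cost (A) = invoice 86473.65 + 14131.50 + duty 4992.43 = 105597.58
Supplier B (CFR):
CIF value = CFR price + insurance = 94035.06 + 491.94 = 94527.00
Import duty = 94527.00 × 5.1% = 4820.88
Buyer bears (B): 491.94 + 1082.55 + 386.25 + 1245.53 = 3206.27
Landed cost (B) = invoice 94035.06 + 3206.27 + duty 4820.88 = 102062.21
Difference = |105597.58 − 102062.21| = 3535.37

Supplier B is cheaper by EUR 3535.37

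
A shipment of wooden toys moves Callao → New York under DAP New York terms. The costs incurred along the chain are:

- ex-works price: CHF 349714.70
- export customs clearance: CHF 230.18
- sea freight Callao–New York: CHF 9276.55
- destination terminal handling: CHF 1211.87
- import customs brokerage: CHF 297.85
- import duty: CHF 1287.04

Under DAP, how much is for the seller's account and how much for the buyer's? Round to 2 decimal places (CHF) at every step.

Seller: CHF 360433.30; buyer: CHF 1584.89

DAP: the seller bears all costs to the named destination except import duty and clearance.
Seller's account: goods 349714.70 + export clearance 230.18 + freight 9276.55 + destination terminal 1211.87 = 360433.30
Buyer's account: brokerage 297.85 + duty 1287.04 = 1584.89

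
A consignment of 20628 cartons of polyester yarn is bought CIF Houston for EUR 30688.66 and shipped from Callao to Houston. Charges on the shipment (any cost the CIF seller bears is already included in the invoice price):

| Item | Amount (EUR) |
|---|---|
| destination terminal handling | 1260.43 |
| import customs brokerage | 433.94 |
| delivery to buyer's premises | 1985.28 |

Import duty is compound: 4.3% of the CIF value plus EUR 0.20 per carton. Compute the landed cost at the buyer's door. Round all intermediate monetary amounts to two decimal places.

Total landed cost: EUR 39813.52

CIF: the seller pays costs through ocean freight and marine insurance to the destination port.
The CIF price already equals the CIF value: 30688.66
Ad valorem component: 30688.66 × 4.3% = 1319.61
Specific component: 20628 × 0.20 = 4125.60
Import duty = 1319.61 + 4125.60 = 5445.21
Buyer bears: destination terminal 1260.43 + brokerage 433.94 + delivery 1985.28 + duty 5445.21 = 9124.86
Landed cost = invoice 30688.66 + 9124.86 = 39813.52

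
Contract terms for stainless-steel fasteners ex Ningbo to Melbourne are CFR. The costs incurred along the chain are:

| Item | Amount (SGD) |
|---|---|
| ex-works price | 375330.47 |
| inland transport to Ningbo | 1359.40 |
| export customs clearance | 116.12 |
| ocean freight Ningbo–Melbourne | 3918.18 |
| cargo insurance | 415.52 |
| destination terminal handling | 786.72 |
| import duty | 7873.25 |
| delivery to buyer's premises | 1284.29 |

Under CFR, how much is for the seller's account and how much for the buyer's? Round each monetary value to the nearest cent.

CFR: the seller pays costs through ocean freight to the destination port, but not insurance.
Seller's account: goods 375330.47 + inland to port 1359.40 + export clearance 116.12 + freight 3918.18 = 380724.17
Buyer's account: insurance 415.52 + destination terminal 786.72 + duty 7873.25 + delivery 1284.29 = 10359.78

Seller: SGD 380724.17; buyer: SGD 10359.78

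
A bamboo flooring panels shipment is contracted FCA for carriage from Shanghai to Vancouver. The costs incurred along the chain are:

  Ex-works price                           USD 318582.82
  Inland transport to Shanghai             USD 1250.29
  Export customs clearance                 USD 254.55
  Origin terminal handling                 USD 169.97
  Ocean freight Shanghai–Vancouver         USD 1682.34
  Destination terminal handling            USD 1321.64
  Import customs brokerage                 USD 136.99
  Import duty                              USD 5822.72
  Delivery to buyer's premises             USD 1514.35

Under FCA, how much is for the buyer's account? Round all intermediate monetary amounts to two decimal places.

Buyer's account: USD 10648.01

FCA: the seller delivers export-cleared goods to the carrier; the buyer bears costs from that point.
Seller's account: goods 318582.82 + inland to port 1250.29 + export clearance 254.55 = 320087.66
Buyer's account: origin terminal 169.97 + freight 1682.34 + destination terminal 1321.64 + brokerage 136.99 + duty 5822.72 + delivery 1514.35 = 10648.01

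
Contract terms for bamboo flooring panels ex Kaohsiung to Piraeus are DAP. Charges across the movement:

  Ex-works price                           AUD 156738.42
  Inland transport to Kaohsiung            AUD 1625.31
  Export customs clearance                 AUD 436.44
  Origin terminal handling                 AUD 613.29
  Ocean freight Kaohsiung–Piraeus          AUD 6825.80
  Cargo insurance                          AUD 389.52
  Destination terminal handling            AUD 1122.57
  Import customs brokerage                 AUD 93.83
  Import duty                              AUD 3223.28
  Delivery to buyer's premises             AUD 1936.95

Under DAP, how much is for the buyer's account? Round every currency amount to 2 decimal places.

Buyer's account: AUD 3317.11

DAP: the seller bears all costs to the named destination except import duty and clearance.
Seller's account: goods 156738.42 + inland to port 1625.31 + export clearance 436.44 + origin terminal 613.29 + freight 6825.80 + insurance 389.52 + destination terminal 1122.57 + delivery 1936.95 = 169688.30
Buyer's account: brokerage 93.83 + duty 3223.28 = 3317.11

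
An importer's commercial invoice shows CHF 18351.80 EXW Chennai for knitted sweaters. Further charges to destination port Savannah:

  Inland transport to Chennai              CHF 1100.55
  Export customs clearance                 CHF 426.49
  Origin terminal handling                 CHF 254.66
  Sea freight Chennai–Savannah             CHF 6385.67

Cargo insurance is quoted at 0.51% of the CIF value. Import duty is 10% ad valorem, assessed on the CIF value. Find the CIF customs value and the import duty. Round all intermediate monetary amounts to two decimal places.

CIF value: CHF 26655.11; import duty: CHF 2665.51

Let C be the CIF value. C = EXW price + pre-shipment costs + freight + 0.51% × C
C − 0.51% × C = 18351.80 + 1100.55 + 426.49 + 254.66 + 6385.67
0.9949 × C = 26519.17
C = 26519.17 / 0.9949 = 26655.11
Insurance premium = 0.51% × 26655.11 = 135.94
Import duty = 26655.11 × 10% = 2665.51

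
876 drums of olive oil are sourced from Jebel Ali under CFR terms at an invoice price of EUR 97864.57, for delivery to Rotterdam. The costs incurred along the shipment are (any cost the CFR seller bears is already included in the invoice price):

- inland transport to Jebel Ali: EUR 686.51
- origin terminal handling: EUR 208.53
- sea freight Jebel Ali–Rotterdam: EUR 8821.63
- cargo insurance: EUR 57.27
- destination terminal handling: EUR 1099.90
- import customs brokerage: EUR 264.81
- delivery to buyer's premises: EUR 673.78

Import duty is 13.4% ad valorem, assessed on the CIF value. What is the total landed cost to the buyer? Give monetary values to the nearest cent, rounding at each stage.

Total landed cost: EUR 113081.86

CFR: the seller pays costs through ocean freight to the destination port, but not insurance.
Already in the invoice (seller's account under CFR): inland to port, origin terminal, freight — exclude.
CIF value = CFR price + insurance = 97864.57 + 57.27 = 97921.84
Import duty = 97921.84 × 13.4% = 13121.53
Buyer bears: insurance 57.27 + destination terminal 1099.90 + brokerage 264.81 + delivery 673.78 + duty 13121.53 = 15217.29
Landed cost = invoice 97864.57 + 15217.29 = 113081.86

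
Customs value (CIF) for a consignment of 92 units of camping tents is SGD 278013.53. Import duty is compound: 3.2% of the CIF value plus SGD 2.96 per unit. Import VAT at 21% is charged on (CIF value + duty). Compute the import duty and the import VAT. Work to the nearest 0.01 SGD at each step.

Ad valorem component: 278013.53 × 3.2% = 8896.43
Specific component: 92 × 2.96 = 272.32
Import duty = 8896.43 + 272.32 = 9168.75
VAT base = CIF + duty = 278013.53 + 9168.75 = 287182.28
Import VAT = 287182.28 × 21% = 60308.28

Import duty: SGD 9168.75; import VAT: SGD 60308.28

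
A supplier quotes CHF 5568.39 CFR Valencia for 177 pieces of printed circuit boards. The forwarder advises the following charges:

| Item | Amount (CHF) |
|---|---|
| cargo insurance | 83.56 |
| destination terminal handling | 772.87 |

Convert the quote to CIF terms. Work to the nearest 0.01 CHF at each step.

Not relevant to the conversion: destination terminal — on the buyer under both terms; not part of either seller's price.
From CFR to CIF, the seller additionally bears: insurance.
CIF price = 5568.39 + 83.56 = 5651.95

CIF price: CHF 5651.95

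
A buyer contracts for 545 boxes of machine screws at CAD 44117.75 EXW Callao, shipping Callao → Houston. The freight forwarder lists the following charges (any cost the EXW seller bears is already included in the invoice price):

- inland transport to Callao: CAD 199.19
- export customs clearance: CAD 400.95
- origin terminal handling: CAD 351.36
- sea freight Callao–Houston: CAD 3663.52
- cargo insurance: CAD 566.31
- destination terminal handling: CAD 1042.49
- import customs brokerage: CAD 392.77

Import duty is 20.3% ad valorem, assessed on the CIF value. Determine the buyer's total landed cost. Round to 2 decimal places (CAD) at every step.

Total landed cost: CAD 60742.05

EXW: the seller makes goods available at their premises; the buyer bears all onward costs.
CIF value = EXW price + inland to port + export clearance + origin terminal + freight + insurance = 44117.75 + 199.19 + 400.95 + 351.36 + 3663.52 + 566.31 = 49299.08
Import duty = 49299.08 × 20.3% = 10007.71
Buyer bears: inland to port 199.19 + export clearance 400.95 + origin terminal 351.36 + freight 3663.52 + insurance 566.31 + destination terminal 1042.49 + brokerage 392.77 + duty 10007.71 = 16624.30
Landed cost = invoice 44117.75 + 16624.30 = 60742.05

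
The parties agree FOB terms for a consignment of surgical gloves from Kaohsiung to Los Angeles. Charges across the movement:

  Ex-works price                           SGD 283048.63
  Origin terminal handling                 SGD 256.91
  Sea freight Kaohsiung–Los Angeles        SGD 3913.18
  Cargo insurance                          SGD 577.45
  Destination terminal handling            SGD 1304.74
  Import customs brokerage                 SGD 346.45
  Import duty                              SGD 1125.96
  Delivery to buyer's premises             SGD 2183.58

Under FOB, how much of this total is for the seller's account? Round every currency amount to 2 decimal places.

FOB: the seller bears costs until goods are on board at the origin port; the buyer bears freight, insurance and all costs thereafter.
Seller's account: goods 283048.63 + origin terminal 256.91 = 283305.54
Buyer's account: freight 3913.18 + insurance 577.45 + destination terminal 1304.74 + brokerage 346.45 + duty 1125.96 + delivery 2183.58 = 9451.36

Seller's account: SGD 283305.54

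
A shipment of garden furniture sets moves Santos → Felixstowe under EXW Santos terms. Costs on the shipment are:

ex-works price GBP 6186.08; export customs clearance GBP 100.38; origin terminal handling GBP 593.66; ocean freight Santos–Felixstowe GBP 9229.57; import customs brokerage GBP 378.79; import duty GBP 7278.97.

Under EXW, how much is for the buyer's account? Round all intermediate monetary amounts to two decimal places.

Buyer's account: GBP 17581.37

EXW: the seller makes goods available at their premises; the buyer bears all onward costs.
Seller's account: goods 6186.08 = 6186.08
Buyer's account: export clearance 100.38 + origin terminal 593.66 + freight 9229.57 + brokerage 378.79 + duty 7278.97 = 17581.37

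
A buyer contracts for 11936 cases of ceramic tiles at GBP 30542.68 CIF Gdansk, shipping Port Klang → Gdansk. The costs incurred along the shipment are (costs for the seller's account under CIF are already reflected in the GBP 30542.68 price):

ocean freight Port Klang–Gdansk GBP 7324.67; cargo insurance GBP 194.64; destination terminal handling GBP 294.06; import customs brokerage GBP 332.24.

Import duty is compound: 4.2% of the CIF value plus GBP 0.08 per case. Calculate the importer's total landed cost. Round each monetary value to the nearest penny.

CIF: the seller pays costs through ocean freight and marine insurance to the destination port.
Already in the invoice (seller's account under CIF): freight, insurance — exclude.
The CIF price already equals the CIF value: 30542.68
Ad valorem component: 30542.68 × 4.2% = 1282.79
Specific component: 11936 × 0.08 = 954.88
Import duty = 1282.79 + 954.88 = 2237.67
Buyer bears: destination terminal 294.06 + brokerage 332.24 + duty 2237.67 = 2863.97
Landed cost = invoice 30542.68 + 2863.97 = 33406.65

Total landed cost: GBP 33406.65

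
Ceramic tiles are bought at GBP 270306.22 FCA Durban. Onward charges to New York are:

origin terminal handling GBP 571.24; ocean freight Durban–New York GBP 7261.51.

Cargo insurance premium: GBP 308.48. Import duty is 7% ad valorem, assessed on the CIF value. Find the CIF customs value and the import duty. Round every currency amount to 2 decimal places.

CIF value: GBP 278447.45; import duty: GBP 19491.32

CIF = FCA price + pre-shipment costs + freight + insurance
CIF = 270306.22 + 571.24 + 7261.51 + 308.48 = 278447.45
Import duty = 278447.45 × 7% = 19491.32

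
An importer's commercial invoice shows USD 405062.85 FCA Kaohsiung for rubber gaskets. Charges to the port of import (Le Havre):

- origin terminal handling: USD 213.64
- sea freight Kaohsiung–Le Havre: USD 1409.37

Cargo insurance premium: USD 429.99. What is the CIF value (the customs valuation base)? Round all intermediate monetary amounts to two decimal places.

CIF = FCA price + pre-shipment costs + freight + insurance
CIF = 405062.85 + 213.64 + 1409.37 + 429.99 = 407115.85

CIF value: USD 407115.85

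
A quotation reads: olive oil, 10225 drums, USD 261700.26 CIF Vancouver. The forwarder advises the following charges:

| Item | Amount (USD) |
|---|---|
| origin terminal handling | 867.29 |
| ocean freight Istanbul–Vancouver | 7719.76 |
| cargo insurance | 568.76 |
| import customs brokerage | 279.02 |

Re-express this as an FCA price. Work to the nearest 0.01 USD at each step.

FCA price: USD 252544.45

Not relevant to the conversion: brokerage — on the buyer under both terms; not part of either seller's price.
From CIF to FCA, the seller no longer bears: origin terminal, freight, insurance.
FCA price = 261700.26 − 867.29 − 7719.76 − 568.76 = 252544.45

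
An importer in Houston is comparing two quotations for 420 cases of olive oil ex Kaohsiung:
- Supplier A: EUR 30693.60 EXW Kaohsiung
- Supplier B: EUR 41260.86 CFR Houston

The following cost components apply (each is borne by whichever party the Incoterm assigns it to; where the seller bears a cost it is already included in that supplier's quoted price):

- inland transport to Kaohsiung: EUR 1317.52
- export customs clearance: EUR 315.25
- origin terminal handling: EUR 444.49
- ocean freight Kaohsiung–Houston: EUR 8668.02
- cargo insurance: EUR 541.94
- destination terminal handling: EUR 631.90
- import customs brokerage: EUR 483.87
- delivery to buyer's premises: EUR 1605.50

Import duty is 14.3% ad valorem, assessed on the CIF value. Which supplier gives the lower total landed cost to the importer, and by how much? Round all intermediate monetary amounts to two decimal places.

Supplier B is cheaper by EUR 203.48

Supplier A (EXW):
CIF value = EXW price + inland to port + export clearance + origin terminal + freight + insurance = 30693.60 + 1317.52 + 315.25 + 444.49 + 8668.02 + 541.94 = 41980.82
Import duty = 41980.82 × 14.3% = 6003.26
Buyer bears (A): 1317.52 + 315.25 + 444.49 + 8668.02 + 541.94 + 631.90 + 483.87 + 1605.50 = 14008.49
Landed cost (A) = invoice 30693.60 + 14008.49 + duty 6003.26 = 50705.35
Supplier B (CFR):
CIF value = CFR price + insurance = 41260.86 + 541.94 = 41802.80
Import duty = 41802.80 × 14.3% = 5977.80
Buyer bears (B): 541.94 + 631.90 + 483.87 + 1605.50 = 3263.21
Landed cost (B) = invoice 41260.86 + 3263.21 + duty 5977.80 = 50501.87
Difference = |50705.35 − 50501.87| = 203.48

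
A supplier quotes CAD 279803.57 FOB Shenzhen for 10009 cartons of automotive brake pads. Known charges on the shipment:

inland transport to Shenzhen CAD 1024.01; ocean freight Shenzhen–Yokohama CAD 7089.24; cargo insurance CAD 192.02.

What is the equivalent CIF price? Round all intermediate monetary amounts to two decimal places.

Not relevant to the conversion: inland to port — on the seller under both FOB and CIF; already in the FOB price and stays in the CIF price.
From FOB to CIF, the seller additionally bears: freight, insurance.
CIF price = 279803.57 + 7089.24 + 192.02 = 287084.83

CIF price: CAD 287084.83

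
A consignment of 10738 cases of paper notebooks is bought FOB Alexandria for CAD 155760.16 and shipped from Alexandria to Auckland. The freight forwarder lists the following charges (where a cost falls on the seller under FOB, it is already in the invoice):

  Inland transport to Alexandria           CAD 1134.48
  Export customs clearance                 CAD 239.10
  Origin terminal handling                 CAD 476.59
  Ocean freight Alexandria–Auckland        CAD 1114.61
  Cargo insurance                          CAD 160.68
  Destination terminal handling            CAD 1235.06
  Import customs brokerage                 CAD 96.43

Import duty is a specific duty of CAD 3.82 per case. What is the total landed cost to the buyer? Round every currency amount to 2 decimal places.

FOB: the seller bears costs until goods are on board at the origin port; the buyer bears freight, insurance and all costs thereafter.
Already in the invoice (seller's account under FOB): inland to port, export clearance, origin terminal — exclude.
CIF value = FOB price + freight + insurance = 155760.16 + 1114.61 + 160.68 = 157035.45
Import duty = 10738 × 3.82 = 41019.16
Buyer bears: freight 1114.61 + insurance 160.68 + destination terminal 1235.06 + brokerage 96.43 + duty 41019.16 = 43625.94
Landed cost = invoice 155760.16 + 43625.94 = 199386.10

Total landed cost: CAD 199386.10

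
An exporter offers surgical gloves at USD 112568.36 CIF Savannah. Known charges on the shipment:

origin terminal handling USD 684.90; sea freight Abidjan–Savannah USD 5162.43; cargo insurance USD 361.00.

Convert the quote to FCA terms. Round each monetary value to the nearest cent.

From CIF to FCA, the seller no longer bears: origin terminal, freight, insurance.
FCA price = 112568.36 − 684.90 − 5162.43 − 361.00 = 106360.03

FCA price: USD 106360.03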